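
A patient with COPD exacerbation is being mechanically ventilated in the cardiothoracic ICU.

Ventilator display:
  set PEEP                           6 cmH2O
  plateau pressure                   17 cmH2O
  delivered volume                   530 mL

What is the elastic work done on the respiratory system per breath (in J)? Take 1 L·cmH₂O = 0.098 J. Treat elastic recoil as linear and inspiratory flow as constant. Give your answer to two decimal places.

0.29

Elastic work ≈ ½ × (Pplat − PEEP) × Vt = 0.5 × (17 − 6) × 0.530 L = 0.5 × 11.0 × 0.530 = 2.915 L·cmH2O.
× 0.098 J/(L·cmH2O) → 0.2857 J.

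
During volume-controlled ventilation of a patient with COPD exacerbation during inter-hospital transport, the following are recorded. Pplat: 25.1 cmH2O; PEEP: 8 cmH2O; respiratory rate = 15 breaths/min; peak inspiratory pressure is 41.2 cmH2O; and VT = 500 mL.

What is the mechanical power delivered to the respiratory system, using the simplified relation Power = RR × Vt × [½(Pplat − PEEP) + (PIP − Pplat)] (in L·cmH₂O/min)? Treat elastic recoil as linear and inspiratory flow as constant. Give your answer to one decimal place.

184.9

Per-breath work = Vt × [½(Pplat−PEEP) + (PIP−Pplat)] = 0.500 × [0.5×17.1 + 16.1] = 0.500 × 24.65 = 12.325 L·cmH2O.
Power = 15 × 12.325 = 184.88 L·cmH2O/min.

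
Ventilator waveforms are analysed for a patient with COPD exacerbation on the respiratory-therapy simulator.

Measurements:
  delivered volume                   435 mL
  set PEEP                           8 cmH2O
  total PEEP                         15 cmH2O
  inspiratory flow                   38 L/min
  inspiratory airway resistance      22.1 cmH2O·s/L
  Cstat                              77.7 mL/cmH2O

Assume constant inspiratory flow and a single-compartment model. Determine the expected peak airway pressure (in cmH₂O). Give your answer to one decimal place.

Flow: 38 L/min ÷ 60 = 0.6333 L/s.
Total PEEP = 15 cmH2O (set 8 + intrinsic 7); this is the baseline alveolar pressure.
Equation of motion (constant flow): PIP = Vt/C + R·V̇ + PEEP.
PIP = 435/77.7 + 22.1×0.6333 + 15 = 5.598 + 13.996 + 15 = 34.594 cmH2O.

34.6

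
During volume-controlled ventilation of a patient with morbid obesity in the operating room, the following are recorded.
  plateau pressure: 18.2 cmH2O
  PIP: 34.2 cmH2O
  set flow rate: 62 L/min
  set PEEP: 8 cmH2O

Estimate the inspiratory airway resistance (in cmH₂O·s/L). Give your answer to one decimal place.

Flow: 62 L/min ÷ 60 = 1.0333 L/s.
Raw = (PIP − Pplat) / flow = (34.2 − 18.2) / 1.0333 = 16.0 / 1.0333 = 15.484 cmH2O·s/L.

15.5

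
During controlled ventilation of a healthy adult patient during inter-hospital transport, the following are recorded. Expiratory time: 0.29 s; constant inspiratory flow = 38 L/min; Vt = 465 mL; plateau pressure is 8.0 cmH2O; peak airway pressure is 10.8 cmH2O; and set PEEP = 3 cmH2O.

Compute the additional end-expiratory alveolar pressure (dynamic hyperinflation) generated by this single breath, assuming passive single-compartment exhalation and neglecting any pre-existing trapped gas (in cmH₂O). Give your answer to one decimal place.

Flow: 38 L/min ÷ 60 = 0.6333 L/s.
R = (PIP − Pplat)/V̇ = (10.8 − 8.0) / 0.6333 = 2.8/0.6333 = 4.421 cmH2O·s/L.
C = Vt/(Pplat − PEEP) = 465.0 / (8.0 − 3) = 465.0/5.0 = 93.0 mL/cmH2O.
τ = R × C = 4.421 × 0.093 L/cmH2O = 0.4112 s.
Fraction remaining = e^(−Te/τ) = e^(−0.29/0.4112) = 0.494; trapped volume = 465.0 × 0.494 = 229.71 mL.
Additional alveolar pressure from trapping ≈ V_trapped / C = 229.71 / 93.0 = 2.47 cmH2O.

2.5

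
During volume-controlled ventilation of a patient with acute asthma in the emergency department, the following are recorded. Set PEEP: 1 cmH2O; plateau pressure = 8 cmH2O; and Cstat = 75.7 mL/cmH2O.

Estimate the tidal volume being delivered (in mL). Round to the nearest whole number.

530

Vt = Cstat × (Pplat − PEEP) = 75.7 × (8 − 1) = 75.7 × 7.0 = 529.9 mL.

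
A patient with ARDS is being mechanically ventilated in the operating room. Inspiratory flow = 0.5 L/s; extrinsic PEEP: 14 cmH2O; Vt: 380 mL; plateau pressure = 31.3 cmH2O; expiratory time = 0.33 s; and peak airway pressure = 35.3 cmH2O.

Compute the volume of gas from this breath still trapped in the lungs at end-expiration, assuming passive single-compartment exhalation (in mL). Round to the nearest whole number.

R = (PIP − Pplat)/V̇ = (35.3 − 31.3) / 0.5 = 4.0/0.5 = 8.0 cmH2O·s/L.
C = Vt/(Pplat − PEEP) = 380.0 / (31.3 − 14) = 380.0/17.3 = 21.965 mL/cmH2O.
τ = R × C = 8.0 × 0.02197 L/cmH2O = 0.1758 s.
Fraction remaining = e^(−Te/τ) = e^(−0.33/0.1758) = 0.153.
Trapped volume = 380.0 × 0.153 = 58.14 mL.

58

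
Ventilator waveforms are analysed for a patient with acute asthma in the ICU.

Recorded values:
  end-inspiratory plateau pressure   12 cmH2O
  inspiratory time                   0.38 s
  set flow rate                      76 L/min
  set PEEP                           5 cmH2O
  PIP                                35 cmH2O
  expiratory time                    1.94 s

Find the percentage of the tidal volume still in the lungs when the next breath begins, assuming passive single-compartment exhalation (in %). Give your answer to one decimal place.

21.1

Flow: 76 L/min ÷ 60 = 1.2667 L/s.
Vt = flow × Ti = 1.2667 L/s × 0.38 s × 1000 mL/L = 481.35 mL.
R = (PIP − Pplat)/V̇ = (35 − 12) / 1.2667 = 23.0/1.2667 = 18.157 cmH2O·s/L.
C = Vt/(Pplat − PEEP) = 481.35 / (12 − 5) = 481.35/7.0 = 68.764 mL/cmH2O.
τ = R × C = 18.157 × 0.06876 L/cmH2O = 1.248 s.
Fraction remaining at end-expiration = e^(−Te/τ) = e^(−1.94/1.248) = 0.2113 → 21.13%.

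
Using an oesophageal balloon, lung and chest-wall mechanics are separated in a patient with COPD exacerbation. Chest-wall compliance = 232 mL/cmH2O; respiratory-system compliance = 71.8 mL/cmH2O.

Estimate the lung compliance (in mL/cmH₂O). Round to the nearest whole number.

104

1/CL = 1/Crs − 1/Ccw.
1/CL = 1/71.8 − 1/232 = 0.009617.
CL = 103.98 mL/cmH2O.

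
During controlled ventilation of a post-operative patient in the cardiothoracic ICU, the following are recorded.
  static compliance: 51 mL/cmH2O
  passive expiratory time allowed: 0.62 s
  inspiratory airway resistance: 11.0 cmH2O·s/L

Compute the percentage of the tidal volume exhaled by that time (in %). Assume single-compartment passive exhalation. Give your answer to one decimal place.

66.9

τ = R × C = 11.0 × 51 mL/cmH2O = 11.0 × 0.051 L/cmH2O = 0.561 s.
Passive exhalation: V(t)/V₀ = e^(−t/τ) = e^(−0.62/0.561) = 0.3312.
Fraction exhaled = 1 − 0.3312 = 0.6688 → 66.88%.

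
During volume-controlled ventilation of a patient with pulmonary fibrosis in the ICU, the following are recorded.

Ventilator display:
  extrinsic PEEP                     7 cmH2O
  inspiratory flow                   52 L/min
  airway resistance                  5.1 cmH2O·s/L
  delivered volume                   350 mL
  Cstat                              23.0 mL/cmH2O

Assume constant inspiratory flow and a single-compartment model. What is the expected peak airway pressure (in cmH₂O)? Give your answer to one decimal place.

26.6

Flow: 52 L/min ÷ 60 = 0.8667 L/s.
Equation of motion (constant flow): PIP = Vt/C + R·V̇ + PEEP.
PIP = 350/23.0 + 5.1×0.8667 + 7 = 15.217 + 4.42 + 7 = 26.637 cmH2O.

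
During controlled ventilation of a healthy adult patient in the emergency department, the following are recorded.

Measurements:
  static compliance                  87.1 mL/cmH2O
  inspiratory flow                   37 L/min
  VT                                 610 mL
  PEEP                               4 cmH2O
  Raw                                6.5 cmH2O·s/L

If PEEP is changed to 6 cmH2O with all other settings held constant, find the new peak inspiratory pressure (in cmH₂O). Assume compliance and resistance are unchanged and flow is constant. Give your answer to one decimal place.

17.0

Flow: 37 L/min ÷ 60 = 0.6167 L/s.
PIP = Vt/C + R·V̇ + PEEP (constant-flow equation of motion).
Only the baseline term changes: ΔPIP = ΔPEEP = 6 − 4 = 2.0 cmH2O.
Original PIP = 610/87.1 + 6.5×0.6167 + 4 = 15.012 cmH2O; new PIP = 15.012 + (2.0) = 17.012 cmH2O.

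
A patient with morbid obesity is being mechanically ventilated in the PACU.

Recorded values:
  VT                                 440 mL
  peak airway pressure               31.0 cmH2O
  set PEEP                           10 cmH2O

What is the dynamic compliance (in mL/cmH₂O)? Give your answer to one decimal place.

Dynamic compliance = Vt / (PIP − PEEP) = 440 / (31.0 − 10) = 440 / 21.0 = 20.952 mL/cmH2O.

21.0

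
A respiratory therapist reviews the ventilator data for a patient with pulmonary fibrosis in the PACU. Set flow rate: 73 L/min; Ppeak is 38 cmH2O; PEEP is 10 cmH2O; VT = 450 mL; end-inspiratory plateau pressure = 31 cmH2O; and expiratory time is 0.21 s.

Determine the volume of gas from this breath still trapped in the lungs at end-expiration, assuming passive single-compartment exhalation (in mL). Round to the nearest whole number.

82

Flow: 73 L/min ÷ 60 = 1.2167 L/s.
R = (PIP − Pplat)/V̇ = (38 − 31) / 1.2167 = 7.0/1.2167 = 5.753 cmH2O·s/L.
C = Vt/(Pplat − PEEP) = 450.0 / (31 − 10) = 450.0/21.0 = 21.429 mL/cmH2O.
τ = R × C = 5.753 × 0.02143 L/cmH2O = 0.1233 s.
Fraction remaining = e^(−Te/τ) = e^(−0.21/0.1233) = 0.1821.
Trapped volume = 450.0 × 0.1821 = 81.945 mL.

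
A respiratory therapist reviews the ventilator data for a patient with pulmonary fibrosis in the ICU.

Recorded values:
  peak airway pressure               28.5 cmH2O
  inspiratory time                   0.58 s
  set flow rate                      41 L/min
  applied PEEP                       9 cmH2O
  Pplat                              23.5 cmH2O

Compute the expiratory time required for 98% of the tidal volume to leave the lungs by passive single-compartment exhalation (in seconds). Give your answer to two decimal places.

0.78

Flow: 41 L/min ÷ 60 = 0.6833 L/s.
Vt = flow × Ti = 0.6833 L/s × 0.58 s × 1000 mL/L = 396.31 mL.
R = (PIP − Pplat)/V̇ = (28.5 − 23.5) / 0.6833 = 5.0/0.6833 = 7.317 cmH2O·s/L.
C = Vt/(Pplat − PEEP) = 396.31 / (23.5 − 9) = 396.31/14.5 = 27.332 mL/cmH2O.
τ = R × C = 7.317 × 0.02733 L/cmH2O = 0.2 s.
t = −τ·ln(1 − 0.98) = −0.2·ln(0.02) = 0.7824 s.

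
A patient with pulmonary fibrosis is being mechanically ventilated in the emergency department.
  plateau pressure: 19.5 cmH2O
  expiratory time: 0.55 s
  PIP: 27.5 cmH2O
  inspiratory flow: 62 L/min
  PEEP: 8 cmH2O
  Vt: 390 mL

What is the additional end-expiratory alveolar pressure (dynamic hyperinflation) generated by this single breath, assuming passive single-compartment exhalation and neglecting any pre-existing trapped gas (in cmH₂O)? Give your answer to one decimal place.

Flow: 62 L/min ÷ 60 = 1.0333 L/s.
R = (PIP − Pplat)/V̇ = (27.5 − 19.5) / 1.0333 = 8.0/1.0333 = 7.742 cmH2O·s/L.
C = Vt/(Pplat − PEEP) = 390.0 / (19.5 − 8) = 390.0/11.5 = 33.913 mL/cmH2O.
τ = R × C = 7.742 × 0.03391 L/cmH2O = 0.2625 s.
Fraction remaining = e^(−Te/τ) = e^(−0.55/0.2625) = 0.123; trapped volume = 390.0 × 0.123 = 47.97 mL.
Additional alveolar pressure from trapping ≈ V_trapped / C = 47.97 / 33.913 = 1.415 cmH2O.

1.4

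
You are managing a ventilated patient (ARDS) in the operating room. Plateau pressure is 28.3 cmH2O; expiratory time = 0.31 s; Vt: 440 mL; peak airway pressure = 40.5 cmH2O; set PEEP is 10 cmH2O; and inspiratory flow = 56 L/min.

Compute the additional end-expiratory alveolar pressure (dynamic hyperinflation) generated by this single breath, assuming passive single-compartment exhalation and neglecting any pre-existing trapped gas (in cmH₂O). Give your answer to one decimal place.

Flow: 56 L/min ÷ 60 = 0.9333 L/s.
R = (PIP − Pplat)/V̇ = (40.5 − 28.3) / 0.9333 = 12.2/0.9333 = 13.072 cmH2O·s/L.
C = Vt/(Pplat − PEEP) = 440.0 / (28.3 − 10) = 440.0/18.3 = 24.044 mL/cmH2O.
τ = R × C = 13.072 × 0.02404 L/cmH2O = 0.3143 s.
Fraction remaining = e^(−Te/τ) = e^(−0.31/0.3143) = 0.3729; trapped volume = 440.0 × 0.3729 = 164.08 mL.
Additional alveolar pressure from trapping ≈ V_trapped / C = 164.08 / 24.044 = 6.824 cmH2O.

6.8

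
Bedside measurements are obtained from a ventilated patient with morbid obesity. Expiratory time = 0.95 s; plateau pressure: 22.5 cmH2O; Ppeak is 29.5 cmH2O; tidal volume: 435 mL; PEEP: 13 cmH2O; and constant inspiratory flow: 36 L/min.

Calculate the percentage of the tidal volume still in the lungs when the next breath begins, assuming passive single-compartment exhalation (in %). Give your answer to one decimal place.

Flow: 36 L/min ÷ 60 = 0.6 L/s.
R = (PIP − Pplat)/V̇ = (29.5 − 22.5) / 0.6 = 7.0/0.6 = 11.667 cmH2O·s/L.
C = Vt/(Pplat − PEEP) = 435.0 / (22.5 − 13) = 435.0/9.5 = 45.789 mL/cmH2O.
τ = R × C = 11.667 × 0.04579 L/cmH2O = 0.5342 s.
Fraction remaining at end-expiration = e^(−Te/τ) = e^(−0.95/0.5342) = 0.1689 → 16.89%.

16.9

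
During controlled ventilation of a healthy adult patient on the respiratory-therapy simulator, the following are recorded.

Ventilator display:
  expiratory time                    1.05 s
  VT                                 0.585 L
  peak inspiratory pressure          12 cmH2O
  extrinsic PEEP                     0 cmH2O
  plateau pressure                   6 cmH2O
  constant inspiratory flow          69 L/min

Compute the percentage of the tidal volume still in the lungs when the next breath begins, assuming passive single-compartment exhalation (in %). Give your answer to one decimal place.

12.7

Flow: 69 L/min ÷ 60 = 1.15 L/s.
R = (PIP − Pplat)/V̇ = (12 − 6) / 1.15 = 6.0/1.15 = 5.217 cmH2O·s/L.
C = Vt/(Pplat − PEEP) = 585.0 / (6 − 0) = 585.0/6.0 = 97.5 mL/cmH2O.
τ = R × C = 5.217 × 0.0975 L/cmH2O = 0.5087 s.
Fraction remaining at end-expiration = e^(−Te/τ) = e^(−1.05/0.5087) = 0.1269 → 12.69%.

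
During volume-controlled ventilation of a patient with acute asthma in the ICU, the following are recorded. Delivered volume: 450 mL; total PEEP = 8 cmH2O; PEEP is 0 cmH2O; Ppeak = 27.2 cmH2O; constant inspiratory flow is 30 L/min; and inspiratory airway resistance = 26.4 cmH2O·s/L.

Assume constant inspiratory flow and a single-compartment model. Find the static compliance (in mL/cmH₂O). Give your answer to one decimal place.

Flow: 30 L/min ÷ 60 = 0.5 L/s.
Total PEEP = 8 cmH2O (set 0 + intrinsic 8); this is the baseline alveolar pressure.
Equation of motion (constant flow): PIP = Vt/C + R·V̇ + PEEP.
Vt/C = PIP − R·V̇ − PEEP = 27.2 − 26.4×0.5 − 8 = 27.2 − 13.2 − 8 = 6.0 cmH2O.
C = Vt / 6.0 = 450 / 6.0 = 75.0 mL/cmH2O.

75.0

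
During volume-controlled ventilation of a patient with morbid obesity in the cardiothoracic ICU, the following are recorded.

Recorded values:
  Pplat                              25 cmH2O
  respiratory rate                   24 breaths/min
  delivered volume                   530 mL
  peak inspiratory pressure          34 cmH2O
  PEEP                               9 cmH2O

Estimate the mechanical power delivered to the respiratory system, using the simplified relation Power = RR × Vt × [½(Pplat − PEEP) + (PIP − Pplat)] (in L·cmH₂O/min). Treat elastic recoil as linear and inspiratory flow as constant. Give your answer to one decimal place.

216.2

Per-breath work = Vt × [½(Pplat−PEEP) + (PIP−Pplat)] = 0.530 × [0.5×16.0 + 9.0] = 0.530 × 17.0 = 9.01 L·cmH2O.
Power = 24 × 9.01 = 216.24 L·cmH2O/min.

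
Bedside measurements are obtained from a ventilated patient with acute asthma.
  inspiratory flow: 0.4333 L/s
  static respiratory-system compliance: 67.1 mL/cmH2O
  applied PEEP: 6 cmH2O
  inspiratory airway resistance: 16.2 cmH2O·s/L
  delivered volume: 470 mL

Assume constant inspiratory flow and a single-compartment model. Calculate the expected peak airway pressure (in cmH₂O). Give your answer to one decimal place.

Equation of motion (constant flow): PIP = Vt/C + R·V̇ + PEEP.
PIP = 470/67.1 + 16.2×0.4333 + 6 = 7.004 + 7.019 + 6 = 20.023 cmH2O.

20.0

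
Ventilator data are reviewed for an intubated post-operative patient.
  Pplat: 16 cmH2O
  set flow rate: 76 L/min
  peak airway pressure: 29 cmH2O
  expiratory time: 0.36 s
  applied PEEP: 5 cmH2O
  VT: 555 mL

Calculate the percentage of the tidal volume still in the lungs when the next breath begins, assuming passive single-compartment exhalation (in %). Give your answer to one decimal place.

Flow: 76 L/min ÷ 60 = 1.2667 L/s.
R = (PIP − Pplat)/V̇ = (29 − 16) / 1.2667 = 13.0/1.2667 = 10.263 cmH2O·s/L.
C = Vt/(Pplat − PEEP) = 555.0 / (16 − 5) = 555.0/11.0 = 50.455 mL/cmH2O.
τ = R × C = 10.263 × 0.05046 L/cmH2O = 0.5179 s.
Fraction remaining at end-expiration = e^(−Te/τ) = e^(−0.36/0.5179) = 0.499 → 49.9%.

49.9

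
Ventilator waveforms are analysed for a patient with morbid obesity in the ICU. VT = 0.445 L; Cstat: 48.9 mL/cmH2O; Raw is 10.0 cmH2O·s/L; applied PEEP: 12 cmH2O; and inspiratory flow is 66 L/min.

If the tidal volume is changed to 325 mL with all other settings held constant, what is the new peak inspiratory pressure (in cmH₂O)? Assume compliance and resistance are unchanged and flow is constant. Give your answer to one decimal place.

29.6

Flow: 66 L/min ÷ 60 = 1.1 L/s.
PIP = Vt/C + R·V̇ + PEEP (constant-flow equation of motion).
Only the elastic term changes: ΔPIP = ΔVt / C = (325 − 445) / 48.9 = -2.454 cmH2O.
Original PIP = 445/48.9 + 10.0×1.1 + 12 = 32.1 cmH2O; new PIP = 32.1 + (-2.454) = 29.646 cmH2O.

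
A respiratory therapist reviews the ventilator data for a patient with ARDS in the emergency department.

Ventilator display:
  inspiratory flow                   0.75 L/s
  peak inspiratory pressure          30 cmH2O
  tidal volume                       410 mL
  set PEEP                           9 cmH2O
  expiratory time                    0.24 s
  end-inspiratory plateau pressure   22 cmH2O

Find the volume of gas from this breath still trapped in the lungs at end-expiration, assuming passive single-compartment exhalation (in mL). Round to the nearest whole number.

201

R = (PIP − Pplat)/V̇ = (30 − 22) / 0.75 = 8.0/0.75 = 10.667 cmH2O·s/L.
C = Vt/(Pplat − PEEP) = 410.0 / (22 − 9) = 410.0/13.0 = 31.538 mL/cmH2O.
τ = R × C = 10.667 × 0.03154 L/cmH2O = 0.3364 s.
Fraction remaining = e^(−Te/τ) = e^(−0.24/0.3364) = 0.49.
Trapped volume = 410.0 × 0.49 = 200.9 mL.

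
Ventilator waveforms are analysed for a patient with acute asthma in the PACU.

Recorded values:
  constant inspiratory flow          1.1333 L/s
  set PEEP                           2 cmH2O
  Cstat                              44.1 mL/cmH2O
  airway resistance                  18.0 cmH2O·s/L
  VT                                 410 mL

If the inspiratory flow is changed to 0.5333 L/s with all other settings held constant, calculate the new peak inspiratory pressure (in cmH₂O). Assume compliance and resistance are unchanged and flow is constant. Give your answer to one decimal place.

PIP = Vt/C + R·V̇ + PEEP (constant-flow equation of motion).
Only the resistive term changes: ΔPIP = R × ΔV̇ = 18.0 × (0.5333 − 1.1333) = 18.0 × -0.6 = -10.8 cmH2O.
Original PIP = 410/44.1 + 18.0×1.1333 + 2 = 31.696 cmH2O; new PIP = 31.696 + (-10.8) = 20.896 cmH2O.

20.9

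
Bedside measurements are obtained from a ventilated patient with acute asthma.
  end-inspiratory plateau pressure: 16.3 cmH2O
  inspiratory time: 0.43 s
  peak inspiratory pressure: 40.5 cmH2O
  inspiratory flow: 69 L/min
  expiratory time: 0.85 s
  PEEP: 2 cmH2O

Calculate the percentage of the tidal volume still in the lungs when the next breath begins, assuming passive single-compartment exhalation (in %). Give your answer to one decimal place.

Flow: 69 L/min ÷ 60 = 1.15 L/s.
Vt = flow × Ti = 1.15 L/s × 0.43 s × 1000 mL/L = 494.5 mL.
R = (PIP − Pplat)/V̇ = (40.5 − 16.3) / 1.15 = 24.2/1.15 = 21.043 cmH2O·s/L.
C = Vt/(Pplat − PEEP) = 494.5 / (16.3 − 2) = 494.5/14.3 = 34.58 mL/cmH2O.
τ = R × C = 21.043 × 0.03458 L/cmH2O = 0.7277 s.
Fraction remaining at end-expiration = e^(−Te/τ) = e^(−0.85/0.7277) = 0.311 → 31.1%.

31.1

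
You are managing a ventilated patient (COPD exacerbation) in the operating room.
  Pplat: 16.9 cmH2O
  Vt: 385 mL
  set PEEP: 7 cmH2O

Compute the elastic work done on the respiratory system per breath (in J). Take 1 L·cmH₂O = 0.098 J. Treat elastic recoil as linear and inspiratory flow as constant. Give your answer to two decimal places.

Elastic work ≈ ½ × (Pplat − PEEP) × Vt = 0.5 × (16.9 − 7) × 0.385 L = 0.5 × 9.9 × 0.385 = 1.906 L·cmH2O.
× 0.098 J/(L·cmH2O) → 0.1868 J.

0.19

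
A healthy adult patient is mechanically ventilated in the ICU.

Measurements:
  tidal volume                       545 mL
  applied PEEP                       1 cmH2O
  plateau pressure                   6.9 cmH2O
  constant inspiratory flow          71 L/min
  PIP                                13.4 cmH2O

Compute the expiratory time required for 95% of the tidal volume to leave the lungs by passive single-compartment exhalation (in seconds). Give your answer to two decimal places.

1.52

Flow: 71 L/min ÷ 60 = 1.1833 L/s.
R = (PIP − Pplat)/V̇ = (13.4 − 6.9) / 1.1833 = 6.5/1.1833 = 5.493 cmH2O·s/L.
C = Vt/(Pplat − PEEP) = 545.0 / (6.9 − 1) = 545.0/5.9 = 92.373 mL/cmH2O.
τ = R × C = 5.493 × 0.09237 L/cmH2O = 0.5074 s.
t = −τ·ln(1 − 0.95) = −0.5074·ln(0.05) = 1.52 s.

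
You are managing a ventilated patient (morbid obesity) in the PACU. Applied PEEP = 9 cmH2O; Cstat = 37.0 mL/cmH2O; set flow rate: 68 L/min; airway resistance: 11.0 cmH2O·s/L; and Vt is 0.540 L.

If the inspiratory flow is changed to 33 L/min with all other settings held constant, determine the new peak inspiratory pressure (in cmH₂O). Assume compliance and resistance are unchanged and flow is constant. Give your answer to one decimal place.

Flow: 68 L/min ÷ 60 = 1.1333 L/s.
New flow: 33 L/min ÷ 60 = 0.55 L/s.
PIP = Vt/C + R·V̇ + PEEP (constant-flow equation of motion).
Only the resistive term changes: ΔPIP = R × ΔV̇ = 11.0 × (0.55 − 1.1333) = 11.0 × -0.5833 = -6.416 cmH2O.
Original PIP = 540/37.0 + 11.0×1.1333 + 9 = 36.061 cmH2O; new PIP = 36.061 + (-6.416) = 29.645 cmH2O.

29.6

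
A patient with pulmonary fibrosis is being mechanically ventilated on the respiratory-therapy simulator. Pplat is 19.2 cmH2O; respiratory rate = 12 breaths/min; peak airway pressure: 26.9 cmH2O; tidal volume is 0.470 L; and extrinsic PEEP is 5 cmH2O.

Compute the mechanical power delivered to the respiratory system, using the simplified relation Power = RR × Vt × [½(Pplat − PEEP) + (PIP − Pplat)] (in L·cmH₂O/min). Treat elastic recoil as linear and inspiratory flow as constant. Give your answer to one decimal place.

Per-breath work = Vt × [½(Pplat−PEEP) + (PIP−Pplat)] = 0.470 × [0.5×14.2 + 7.7] = 0.470 × 14.8 = 6.956 L·cmH2O.
Power = 12 × 6.956 = 83.472 L·cmH2O/min.

83.5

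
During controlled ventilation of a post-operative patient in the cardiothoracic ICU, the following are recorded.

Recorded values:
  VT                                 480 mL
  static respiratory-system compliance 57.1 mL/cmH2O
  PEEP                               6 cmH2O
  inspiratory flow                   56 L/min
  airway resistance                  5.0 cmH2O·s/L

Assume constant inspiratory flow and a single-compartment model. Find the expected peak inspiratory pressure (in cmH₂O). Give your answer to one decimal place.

19.1

Flow: 56 L/min ÷ 60 = 0.9333 L/s.
Equation of motion (constant flow): PIP = Vt/C + R·V̇ + PEEP.
PIP = 480/57.1 + 5.0×0.9333 + 6 = 8.406 + 4.667 + 6 = 19.073 cmH2O.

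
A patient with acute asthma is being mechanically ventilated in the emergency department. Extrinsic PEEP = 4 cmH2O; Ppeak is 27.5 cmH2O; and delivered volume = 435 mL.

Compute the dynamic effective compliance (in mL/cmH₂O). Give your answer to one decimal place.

Dynamic compliance = Vt / (PIP − PEEP) = 435 / (27.5 − 4) = 435 / 23.5 = 18.511 mL/cmH2O.

18.5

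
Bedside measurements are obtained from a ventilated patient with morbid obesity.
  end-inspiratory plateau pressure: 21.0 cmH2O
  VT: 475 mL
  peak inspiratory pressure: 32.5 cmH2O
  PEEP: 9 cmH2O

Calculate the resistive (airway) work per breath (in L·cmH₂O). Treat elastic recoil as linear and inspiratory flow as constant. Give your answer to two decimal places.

With constant inspiratory flow the resistive pressure is constant at PIP − Pplat = 32.5 − 21.0 = 11.5 cmH2O, so resistive work = 11.5 × 0.475 = 5.463 L·cmH2O.

5.46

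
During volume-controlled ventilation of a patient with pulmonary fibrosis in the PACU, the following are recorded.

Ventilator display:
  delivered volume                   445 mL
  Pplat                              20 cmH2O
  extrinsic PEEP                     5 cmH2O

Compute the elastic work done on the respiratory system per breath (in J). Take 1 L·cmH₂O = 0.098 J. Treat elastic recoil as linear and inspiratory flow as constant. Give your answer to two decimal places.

0.33

Elastic work ≈ ½ × (Pplat − PEEP) × Vt = 0.5 × (20 − 5) × 0.445 L = 0.5 × 15.0 × 0.445 = 3.338 L·cmH2O.
× 0.098 J/(L·cmH2O) → 0.3271 J.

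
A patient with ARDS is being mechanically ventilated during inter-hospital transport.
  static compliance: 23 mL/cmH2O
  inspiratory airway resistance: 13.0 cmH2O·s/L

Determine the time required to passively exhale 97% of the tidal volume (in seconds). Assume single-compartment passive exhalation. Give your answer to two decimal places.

1.05

τ = R × C = 13.0 × 23 mL/cmH2O = 13.0 × 0.023 L/cmH2O = 0.299 s.
Exhaled fraction f = 1 − e^(−t/τ) → t = −τ·ln(1 − f) = −0.299·ln(0.03) = 1.048 s.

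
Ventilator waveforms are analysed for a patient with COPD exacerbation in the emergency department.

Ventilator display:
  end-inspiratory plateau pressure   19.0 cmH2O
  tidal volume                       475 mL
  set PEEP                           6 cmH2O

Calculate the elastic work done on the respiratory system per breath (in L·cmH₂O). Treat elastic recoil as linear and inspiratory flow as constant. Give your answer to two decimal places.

Elastic work ≈ ½ × (Pplat − PEEP) × Vt = 0.5 × (19.0 − 6) × 0.475 L = 0.5 × 13.0 × 0.475 = 3.088 L·cmH2O.

3.09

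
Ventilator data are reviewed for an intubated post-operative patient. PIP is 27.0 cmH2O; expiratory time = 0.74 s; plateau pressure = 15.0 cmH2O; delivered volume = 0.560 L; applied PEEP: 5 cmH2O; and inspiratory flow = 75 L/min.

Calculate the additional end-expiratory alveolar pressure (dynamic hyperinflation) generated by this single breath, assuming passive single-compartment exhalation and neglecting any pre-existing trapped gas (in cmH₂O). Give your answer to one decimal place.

2.5

Flow: 75 L/min ÷ 60 = 1.25 L/s.
R = (PIP − Pplat)/V̇ = (27.0 − 15.0) / 1.25 = 12.0/1.25 = 9.6 cmH2O·s/L.
C = Vt/(Pplat − PEEP) = 560.0 / (15.0 − 5) = 560.0/10.0 = 56.0 mL/cmH2O.
τ = R × C = 9.6 × 0.056 L/cmH2O = 0.5376 s.
Fraction remaining = e^(−Te/τ) = e^(−0.74/0.5376) = 0.2525; trapped volume = 560.0 × 0.2525 = 141.4 mL.
Additional alveolar pressure from trapping ≈ V_trapped / C = 141.4 / 56.0 = 2.525 cmH2O.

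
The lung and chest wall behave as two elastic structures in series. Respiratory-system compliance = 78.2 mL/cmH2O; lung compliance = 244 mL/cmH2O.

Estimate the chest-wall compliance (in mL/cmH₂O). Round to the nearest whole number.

1/Ccw = 1/Crs − 1/CL.
1/Ccw = 1/78.2 − 1/244 = 0.008689.
Ccw = 115.09 mL/cmH2O.

115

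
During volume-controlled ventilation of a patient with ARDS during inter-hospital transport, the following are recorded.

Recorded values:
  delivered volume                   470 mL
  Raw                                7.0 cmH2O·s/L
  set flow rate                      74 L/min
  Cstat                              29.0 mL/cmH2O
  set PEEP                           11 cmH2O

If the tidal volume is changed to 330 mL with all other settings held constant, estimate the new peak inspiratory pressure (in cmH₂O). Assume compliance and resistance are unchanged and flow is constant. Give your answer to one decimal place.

31.0

Flow: 74 L/min ÷ 60 = 1.2333 L/s.
PIP = Vt/C + R·V̇ + PEEP (constant-flow equation of motion).
Only the elastic term changes: ΔPIP = ΔVt / C = (330 − 470) / 29.0 = -4.828 cmH2O.
Original PIP = 470/29.0 + 7.0×1.2333 + 11 = 35.84 cmH2O; new PIP = 35.84 + (-4.828) = 31.012 cmH2O.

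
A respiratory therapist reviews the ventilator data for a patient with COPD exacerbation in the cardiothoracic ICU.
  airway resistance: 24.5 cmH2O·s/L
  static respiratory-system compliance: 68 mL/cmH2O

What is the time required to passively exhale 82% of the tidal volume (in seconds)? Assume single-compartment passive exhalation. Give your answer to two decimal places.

2.86

τ = R × C = 24.5 × 68 mL/cmH2O = 24.5 × 0.068 L/cmH2O = 1.666 s.
Exhaled fraction f = 1 − e^(−t/τ) → t = −τ·ln(1 − f) = −1.666·ln(0.18) = 2.857 s.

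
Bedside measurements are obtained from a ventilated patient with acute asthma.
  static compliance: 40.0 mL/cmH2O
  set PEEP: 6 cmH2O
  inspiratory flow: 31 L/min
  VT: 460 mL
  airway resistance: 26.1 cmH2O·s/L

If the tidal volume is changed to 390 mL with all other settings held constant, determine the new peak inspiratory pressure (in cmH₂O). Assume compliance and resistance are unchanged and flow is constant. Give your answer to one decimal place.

Flow: 31 L/min ÷ 60 = 0.5167 L/s.
PIP = Vt/C + R·V̇ + PEEP (constant-flow equation of motion).
Only the elastic term changes: ΔPIP = ΔVt / C = (390 − 460) / 40.0 = -1.75 cmH2O.
Original PIP = 460/40.0 + 26.1×0.5167 + 6 = 30.986 cmH2O; new PIP = 30.986 + (-1.75) = 29.236 cmH2O.

29.2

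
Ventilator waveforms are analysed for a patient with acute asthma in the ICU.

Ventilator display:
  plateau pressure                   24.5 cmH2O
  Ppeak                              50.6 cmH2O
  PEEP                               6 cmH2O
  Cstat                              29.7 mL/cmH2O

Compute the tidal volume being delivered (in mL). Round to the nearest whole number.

549

Vt = Cstat × (Pplat − PEEP) = 29.7 × (24.5 − 6) = 29.7 × 18.5 = 549.45 mL.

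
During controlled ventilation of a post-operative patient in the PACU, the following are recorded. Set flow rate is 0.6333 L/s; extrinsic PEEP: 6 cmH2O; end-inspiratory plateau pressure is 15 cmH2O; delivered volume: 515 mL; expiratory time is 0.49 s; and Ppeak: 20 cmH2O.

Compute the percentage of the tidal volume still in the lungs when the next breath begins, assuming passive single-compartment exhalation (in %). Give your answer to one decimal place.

R = (PIP − Pplat)/V̇ = (20 − 15) / 0.6333 = 5.0/0.6333 = 7.895 cmH2O·s/L.
C = Vt/(Pplat − PEEP) = 515.0 / (15 − 6) = 515.0/9.0 = 57.222 mL/cmH2O.
τ = R × C = 7.895 × 0.05722 L/cmH2O = 0.4518 s.
Fraction remaining at end-expiration = e^(−Te/τ) = e^(−0.49/0.4518) = 0.3381 → 33.81%.

33.8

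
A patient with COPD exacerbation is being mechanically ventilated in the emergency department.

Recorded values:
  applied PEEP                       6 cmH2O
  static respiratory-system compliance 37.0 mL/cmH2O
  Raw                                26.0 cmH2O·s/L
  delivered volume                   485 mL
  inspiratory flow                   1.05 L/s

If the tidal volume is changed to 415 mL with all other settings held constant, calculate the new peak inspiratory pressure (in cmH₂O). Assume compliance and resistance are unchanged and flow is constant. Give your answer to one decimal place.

PIP = Vt/C + R·V̇ + PEEP (constant-flow equation of motion).
Only the elastic term changes: ΔPIP = ΔVt / C = (415 − 485) / 37.0 = -1.892 cmH2O.
Original PIP = 485/37.0 + 26.0×1.05 + 6 = 46.408 cmH2O; new PIP = 46.408 + (-1.892) = 44.516 cmH2O.

44.5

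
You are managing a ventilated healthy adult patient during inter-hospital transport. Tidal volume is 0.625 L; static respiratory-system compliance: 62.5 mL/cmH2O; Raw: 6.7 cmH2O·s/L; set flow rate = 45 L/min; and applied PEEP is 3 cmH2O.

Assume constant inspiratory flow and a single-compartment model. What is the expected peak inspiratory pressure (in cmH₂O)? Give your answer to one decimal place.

18.0

Flow: 45 L/min ÷ 60 = 0.75 L/s.
Equation of motion (constant flow): PIP = Vt/C + R·V̇ + PEEP.
PIP = 625/62.5 + 6.7×0.75 + 3 = 10.0 + 5.025 + 3 = 18.025 cmH2O.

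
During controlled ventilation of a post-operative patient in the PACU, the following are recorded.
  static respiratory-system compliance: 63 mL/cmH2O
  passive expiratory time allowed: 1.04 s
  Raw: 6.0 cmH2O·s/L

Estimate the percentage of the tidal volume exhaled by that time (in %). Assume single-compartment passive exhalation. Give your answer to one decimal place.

93.6

τ = R × C = 6.0 × 63 mL/cmH2O = 6.0 × 0.063 L/cmH2O = 0.378 s.
Passive exhalation: V(t)/V₀ = e^(−t/τ) = e^(−1.04/0.378) = 0.06384.
Fraction exhaled = 1 − 0.06384 = 0.9362 → 93.62%.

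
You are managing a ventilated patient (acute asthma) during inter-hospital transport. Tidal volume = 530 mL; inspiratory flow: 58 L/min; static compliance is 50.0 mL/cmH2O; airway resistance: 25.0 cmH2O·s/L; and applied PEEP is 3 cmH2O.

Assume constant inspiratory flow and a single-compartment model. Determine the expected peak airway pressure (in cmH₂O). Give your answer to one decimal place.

37.8

Flow: 58 L/min ÷ 60 = 0.9667 L/s.
Equation of motion (constant flow): PIP = Vt/C + R·V̇ + PEEP.
PIP = 530/50.0 + 25.0×0.9667 + 3 = 10.6 + 24.168 + 3 = 37.768 cmH2O.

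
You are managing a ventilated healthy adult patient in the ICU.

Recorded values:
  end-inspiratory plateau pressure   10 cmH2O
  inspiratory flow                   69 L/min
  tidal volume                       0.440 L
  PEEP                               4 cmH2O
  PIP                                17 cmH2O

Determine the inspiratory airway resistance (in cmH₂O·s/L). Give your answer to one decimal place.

6.1

Flow: 69 L/min ÷ 60 = 1.15 L/s.
Raw = (PIP − Pplat) / flow = (17 − 10) / 1.15 = 7.0 / 1.15 = 6.087 cmH2O·s/L.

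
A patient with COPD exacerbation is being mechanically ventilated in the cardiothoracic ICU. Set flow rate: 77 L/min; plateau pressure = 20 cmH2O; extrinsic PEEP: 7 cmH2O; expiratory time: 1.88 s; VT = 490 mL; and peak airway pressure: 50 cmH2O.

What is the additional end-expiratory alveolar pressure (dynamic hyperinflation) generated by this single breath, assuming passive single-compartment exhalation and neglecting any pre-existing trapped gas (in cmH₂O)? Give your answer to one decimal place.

Flow: 77 L/min ÷ 60 = 1.2833 L/s.
R = (PIP − Pplat)/V̇ = (50 − 20) / 1.2833 = 30.0/1.2833 = 23.377 cmH2O·s/L.
C = Vt/(Pplat − PEEP) = 490.0 / (20 − 7) = 490.0/13.0 = 37.692 mL/cmH2O.
τ = R × C = 23.377 × 0.03769 L/cmH2O = 0.8811 s.
Fraction remaining = e^(−Te/τ) = e^(−1.88/0.8811) = 0.1184; trapped volume = 490.0 × 0.1184 = 58.016 mL.
Additional alveolar pressure from trapping ≈ V_trapped / C = 58.016 / 37.692 = 1.539 cmH2O.

1.5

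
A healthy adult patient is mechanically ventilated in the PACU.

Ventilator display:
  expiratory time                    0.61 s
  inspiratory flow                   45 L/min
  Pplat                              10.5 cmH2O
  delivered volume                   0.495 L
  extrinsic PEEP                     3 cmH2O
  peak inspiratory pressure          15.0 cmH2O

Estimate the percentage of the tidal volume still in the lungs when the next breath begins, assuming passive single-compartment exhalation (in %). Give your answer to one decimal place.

Flow: 45 L/min ÷ 60 = 0.75 L/s.
R = (PIP − Pplat)/V̇ = (15.0 − 10.5) / 0.75 = 4.5/0.75 = 6.0 cmH2O·s/L.
C = Vt/(Pplat − PEEP) = 495.0 / (10.5 − 3) = 495.0/7.5 = 66.0 mL/cmH2O.
τ = R × C = 6.0 × 0.066 L/cmH2O = 0.396 s.
Fraction remaining at end-expiration = e^(−Te/τ) = e^(−0.61/0.396) = 0.2143 → 21.43%.

21.4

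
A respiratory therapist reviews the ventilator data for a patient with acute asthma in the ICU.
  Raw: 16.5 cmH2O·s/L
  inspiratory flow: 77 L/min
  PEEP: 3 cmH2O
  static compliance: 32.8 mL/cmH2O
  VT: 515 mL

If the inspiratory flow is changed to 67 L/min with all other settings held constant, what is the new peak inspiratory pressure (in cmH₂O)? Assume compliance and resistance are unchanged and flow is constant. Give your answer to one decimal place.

Flow: 77 L/min ÷ 60 = 1.2833 L/s.
New flow: 67 L/min ÷ 60 = 1.1167 L/s.
PIP = Vt/C + R·V̇ + PEEP (constant-flow equation of motion).
Only the resistive term changes: ΔPIP = R × ΔV̇ = 16.5 × (1.1167 − 1.2833) = 16.5 × -0.1666 = -2.749 cmH2O.
Original PIP = 515/32.8 + 16.5×1.2833 + 3 = 39.876 cmH2O; new PIP = 39.876 + (-2.749) = 37.127 cmH2O.

37.1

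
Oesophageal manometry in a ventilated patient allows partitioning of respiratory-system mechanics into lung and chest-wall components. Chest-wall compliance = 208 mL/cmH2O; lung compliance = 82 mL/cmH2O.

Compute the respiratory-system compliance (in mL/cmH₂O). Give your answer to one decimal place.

58.8

Lung and chest wall are elastances in series: 1/Crs = 1/CL + 1/Ccw.
1/Crs = 1/82 + 1/208 = 0.017.
Crs = 58.824 mL/cmH2O.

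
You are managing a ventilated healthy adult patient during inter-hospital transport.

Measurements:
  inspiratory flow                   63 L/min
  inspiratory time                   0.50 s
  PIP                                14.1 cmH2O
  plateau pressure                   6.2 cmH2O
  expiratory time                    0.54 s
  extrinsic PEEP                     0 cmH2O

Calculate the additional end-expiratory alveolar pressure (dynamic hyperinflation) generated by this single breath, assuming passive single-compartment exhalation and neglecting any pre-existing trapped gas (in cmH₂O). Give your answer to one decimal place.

2.7

Flow: 63 L/min ÷ 60 = 1.05 L/s.
Vt = flow × Ti = 1.05 L/s × 0.50 s × 1000 mL/L = 525.0 mL.
R = (PIP − Pplat)/V̇ = (14.1 − 6.2) / 1.05 = 7.9/1.05 = 7.524 cmH2O·s/L.
C = Vt/(Pplat − PEEP) = 525.0 / (6.2 − 0) = 525.0/6.2 = 84.677 mL/cmH2O.
τ = R × C = 7.524 × 0.08468 L/cmH2O = 0.6371 s.
Fraction remaining = e^(−Te/τ) = e^(−0.54/0.6371) = 0.4284; trapped volume = 525.0 × 0.4284 = 224.91 mL.
Additional alveolar pressure from trapping ≈ V_trapped / C = 224.91 / 84.677 = 2.656 cmH2O.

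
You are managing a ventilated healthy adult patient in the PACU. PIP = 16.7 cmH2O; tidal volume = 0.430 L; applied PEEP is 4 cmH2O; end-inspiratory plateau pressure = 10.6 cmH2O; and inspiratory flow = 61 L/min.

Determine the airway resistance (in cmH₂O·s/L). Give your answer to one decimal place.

6.0

Flow: 61 L/min ÷ 60 = 1.0167 L/s.
Raw = (PIP − Pplat) / flow = (16.7 − 10.6) / 1.0167 = 6.1 / 1.0167 = 6.0 cmH2O·s/L.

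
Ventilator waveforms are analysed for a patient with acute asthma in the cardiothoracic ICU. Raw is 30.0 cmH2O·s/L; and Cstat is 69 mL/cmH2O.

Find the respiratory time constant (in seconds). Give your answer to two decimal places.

2.07

τ = R × C = 30.0 × 69 mL/cmH2O = 30.0 × 0.069 L/cmH2O = 2.07 s.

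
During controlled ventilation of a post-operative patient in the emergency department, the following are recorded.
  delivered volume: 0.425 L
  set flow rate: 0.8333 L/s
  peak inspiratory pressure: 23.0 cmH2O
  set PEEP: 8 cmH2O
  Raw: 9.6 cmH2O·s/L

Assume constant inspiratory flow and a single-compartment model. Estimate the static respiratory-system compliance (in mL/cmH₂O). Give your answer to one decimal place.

60.7

Equation of motion (constant flow): PIP = Vt/C + R·V̇ + PEEP.
Vt/C = PIP − R·V̇ − PEEP = 23.0 − 9.6×0.8333 − 8 = 23.0 − 8.0 − 8 = 7.0 cmH2O.
C = Vt / 7.0 = 425 / 7.0 = 60.714 mL/cmH2O.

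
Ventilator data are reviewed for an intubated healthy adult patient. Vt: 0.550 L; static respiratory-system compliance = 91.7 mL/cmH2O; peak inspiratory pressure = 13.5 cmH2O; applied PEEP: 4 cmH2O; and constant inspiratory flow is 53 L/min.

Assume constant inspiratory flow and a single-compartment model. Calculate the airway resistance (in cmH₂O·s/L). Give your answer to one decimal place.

4.0

Flow: 53 L/min ÷ 60 = 0.8833 L/s.
Equation of motion (constant flow): PIP = Vt/C + R·V̇ + PEEP.
R·V̇ = PIP − Vt/C − PEEP = 13.5 − 550/91.7 − 4 = 13.5 − 5.998 − 4 = 3.502 cmH2O.
R = 3.502 / 0.8833 = 3.965 cmH2O·s/L.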